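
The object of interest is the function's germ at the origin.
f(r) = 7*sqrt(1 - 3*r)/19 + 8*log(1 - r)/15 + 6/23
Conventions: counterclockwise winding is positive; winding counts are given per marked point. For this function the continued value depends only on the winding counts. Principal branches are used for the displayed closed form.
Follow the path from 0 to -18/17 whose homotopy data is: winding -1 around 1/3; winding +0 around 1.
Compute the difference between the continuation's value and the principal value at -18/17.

The rational part is single-valued and drops out of the difference; each branch term changes only by its own monodromy.
(8/15)*log(1 - r/(1)): winding 0 around 1, so this term returns to its principal value, contribution 0.
(7/19)*sqrt(1 - r/(1/3)): winding -1 is odd, the square root flips sign, contributing -2*(7/19)*sqrt(1 - (-18/17)/(1/3)) = -2*(7/19)*sqrt(71/17) = -(14/323)*sqrt(1207).
Summing the contributions at r = -18/17 gives -(14/323)*sqrt(1207).

Continued minus principal equals -(14/323)*sqrt(1207).


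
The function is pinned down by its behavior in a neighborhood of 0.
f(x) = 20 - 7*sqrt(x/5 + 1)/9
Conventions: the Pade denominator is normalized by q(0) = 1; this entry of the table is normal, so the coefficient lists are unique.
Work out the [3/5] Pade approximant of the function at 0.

Taylor coefficients needed (expand at 0): a_0 = 173/9, a_1 = -7/90, a_2 = 7/1800, a_3 = -7/18000, a_4 = 7/144000, a_5 = -49/7200000, a_6 = 49/48000000, a_7 = -77/480000000, a_8 = 1001/38400000000.
Write the denominator as Q(x) = 1 + q1*x + q2*x^2 + q3*x^3 + q4*x^4 + q5*x^5. Requiring Q*f - P = O(x^9) with deg P <= 3 kills the coefficients of x^4..x^8 in Q*f:
  x^4: a_4 + q1*a_3 + q2*a_2 + q3*a_1 + q4*a_0 = 0, i.e. 7/144000 + (-7/18000)*q1 + (7/1800)*q2 + (-7/90)*q3 + (173/9)*q4 = 0.
  x^5: a_5 + q1*a_4 + q2*a_3 + q3*a_2 + q4*a_1 + q5*a_0 = 0, i.e. -49/7200000 + (7/144000)*q1 + (-7/18000)*q2 + (7/1800)*q3 + (-7/90)*q4 + (173/9)*q5 = 0.
  x^6: a_6 + q1*a_5 + q2*a_4 + q3*a_3 + q4*a_2 + q5*a_1 = 0, i.e. 49/48000000 + (-49/7200000)*q1 + (7/144000)*q2 + (-7/18000)*q3 + (7/1800)*q4 + (-7/90)*q5 = 0.
  x^7: a_7 + q1*a_6 + q2*a_5 + q3*a_4 + q4*a_3 + q5*a_2 = 0, i.e. -77/480000000 + (49/48000000)*q1 + (-49/7200000)*q2 + (7/144000)*q3 + (-7/18000)*q4 + (7/1800)*q5 = 0.
  x^8: a_8 + q1*a_7 + q2*a_6 + q3*a_5 + q4*a_4 + q5*a_3 = 0, i.e. 1001/38400000000 + (-77/480000000)*q1 + (49/48000000)*q2 + (-49/7200000)*q3 + (7/144000)*q4 + (-7/18000)*q5 = 0.
Solving this linear system: q1 = 42563/124528, q2 = 21789/622640, q3 = 515/498112, q4 = 371/249056000, q5 = -273/49811200000.
The numerator is Q*f truncated at degree 3: P0 = a_0 = 173/9; P1 = a_1 + q1*a_0 = 12127049/1867920; P2 = a_2 + q1*a_1 + q2*a_0 = 4047021/6226400; P3 = a_3 + q1*a_2 + q2*a_1 + q3*a_0 = 6759049/373584000.

The Pade approximant has numerator coefficients [173/9, 12127049/1867920, 4047021/6226400, 6759049/373584000]; denominator coefficients [1, 42563/124528, 21789/622640, 515/498112, 371/249056000, -273/49811200000].


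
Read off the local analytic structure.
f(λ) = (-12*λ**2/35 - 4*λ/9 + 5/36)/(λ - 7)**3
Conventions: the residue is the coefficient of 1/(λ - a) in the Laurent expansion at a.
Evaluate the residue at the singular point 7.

At the order-3 pole 7 set g(λ) = (λ - (7))^3*f(λ) = -12*λ**2/35 - 4*λ/9 + 5/36.
Order-3 pole: residue = g''(a)/2; g''(7) = -24/35, so the residue is -12/35.

The residue is -12/35.


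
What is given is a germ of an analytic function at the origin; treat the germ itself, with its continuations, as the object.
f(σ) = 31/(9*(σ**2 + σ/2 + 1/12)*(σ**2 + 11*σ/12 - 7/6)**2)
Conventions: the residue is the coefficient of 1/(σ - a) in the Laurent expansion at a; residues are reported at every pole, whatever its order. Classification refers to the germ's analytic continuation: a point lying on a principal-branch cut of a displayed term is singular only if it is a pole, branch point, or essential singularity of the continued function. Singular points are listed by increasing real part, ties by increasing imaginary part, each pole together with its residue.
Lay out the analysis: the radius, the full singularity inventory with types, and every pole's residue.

Denominator factor (σ**2 + σ/2 + 1/12): discriminant -1/12, complex-conjugate roots (-1/4) + ((1/12)*sqrt(3))*i and (-1/4) - ((1/12)*sqrt(3))*i; poles of order 1, moduli (1/6)*sqrt(3) and (1/6)*sqrt(3).
Denominator factor (σ**2 + 11*σ/12 - 7/6)^2: discriminant 793/144, real irrational roots -11/24 + (1/24)*sqrt(793) and -11/24 - (1/24)*sqrt(793); poles of order 2, moduli -11/24 + (1/24)*sqrt(793) and 11/24 + (1/24)*sqrt(793).
The radius of convergence is the smallest modulus among the singular points: (1/6)*sqrt(3).
The factor σ**2 + 11*σ/12 - 7/6 splits as (σ - a)(σ - a') with a = -11/24 - (1/24)*sqrt(793), a' = -11/24 + (1/24)*sqrt(793). At the order-2 pole a set g(σ) = (σ - a)^2*f(σ) = [31/(9*(σ**2 + σ/2 + 1/12))] / (σ - a')^2.
Order-2 pole: residue = g'(a); g'(-11/24 - (1/24)*sqrt(793)) = -232128/403225 + (11849652288/253567638025)*sqrt(793), so the residue is -232128/403225 + (11849652288/253567638025)*sqrt(793).
The factor σ**2 + σ/2 + 1/12 splits as (σ - a)(σ - a') with a = (-1/4) - ((1/12)*sqrt(3))*i, a' = (-1/4) + ((1/12)*sqrt(3))*i. At the order-1 pole a set g(σ) = (σ - a)*f(σ) = [31/(9*(σ**2 + 11*σ/12 - 7/6)**2)] / (σ - a').
Simple pole: residue = g(a) at a = (-1/4) - ((1/12)*sqrt(3))*i, which is (232128/403225) + ((1505856/403225)*sqrt(3))*i.
The factor σ**2 + σ/2 + 1/12 splits as (σ - a)(σ - a') with a = (-1/4) + ((1/12)*sqrt(3))*i, a' = (-1/4) - ((1/12)*sqrt(3))*i. At the order-1 pole a set g(σ) = (σ - a)*f(σ) = [31/(9*(σ**2 + 11*σ/12 - 7/6)**2)] / (σ - a').
Simple pole: residue = g(a) at a = (-1/4) + ((1/12)*sqrt(3))*i, which is (232128/403225) - ((1505856/403225)*sqrt(3))*i.
The factor σ**2 + 11*σ/12 - 7/6 splits as (σ - a)(σ - a') with a = -11/24 + (1/24)*sqrt(793), a' = -11/24 - (1/24)*sqrt(793). At the order-2 pole a set g(σ) = (σ - a)^2*f(σ) = [31/(9*(σ**2 + σ/2 + 1/12))] / (σ - a')^2.
Order-2 pole: residue = g'(a); g'(-11/24 + (1/24)*sqrt(793)) = -232128/403225 - (11849652288/253567638025)*sqrt(793), so the residue is -232128/403225 - (11849652288/253567638025)*sqrt(793).
List the singular points by increasing real part (a conjugate pair: the negative imaginary part first).

Radius of convergence at 0: (1/6)*sqrt(3).
At -11/24 - (1/24)*sqrt(793): a pole of order 2; residue -232128/403225 + (11849652288/253567638025)*sqrt(793).
At (-1/4) - ((1/12)*sqrt(3))*i: a pole of order 1; residue (232128/403225) + ((1505856/403225)*sqrt(3))*i.
At (-1/4) + ((1/12)*sqrt(3))*i: a pole of order 1; residue (232128/403225) - ((1505856/403225)*sqrt(3))*i.
At -11/24 + (1/24)*sqrt(793): a pole of order 2; residue -232128/403225 - (11849652288/253567638025)*sqrt(793).


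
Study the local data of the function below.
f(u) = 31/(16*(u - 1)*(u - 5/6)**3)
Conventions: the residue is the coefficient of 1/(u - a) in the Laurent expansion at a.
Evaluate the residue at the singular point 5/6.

The residue is -837/2.

At the order-3 pole 5/6 set g(u) = (u - (5/6))^3*f(u) = 31/(16*(u - 1)).
Order-3 pole: residue = g''(a)/2; g''(5/6) = -837, so the residue is -837/2.


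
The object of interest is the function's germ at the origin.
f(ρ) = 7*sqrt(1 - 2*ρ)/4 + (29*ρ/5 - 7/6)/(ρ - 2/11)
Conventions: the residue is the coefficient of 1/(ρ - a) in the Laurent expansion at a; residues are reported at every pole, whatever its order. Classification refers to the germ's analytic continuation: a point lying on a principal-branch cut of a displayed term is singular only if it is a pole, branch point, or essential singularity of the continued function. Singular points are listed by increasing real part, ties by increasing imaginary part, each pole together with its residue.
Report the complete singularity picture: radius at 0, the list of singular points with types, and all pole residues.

Denominator factor (ρ - 2/11): pole of order 1 at 2/11, modulus 2/11.
Branch term (7/4)*sqrt(1 - ρ/(1/2)): its argument vanishes at ρ = 1/2, a square-root branch point, modulus 1/2.
The radius of convergence is the smallest modulus among the singular points: 2/11.
The branch term is analytic at 2/11 and contributes nothing to the residue; only the rational part matters.
At the order-1 pole 2/11 set g(ρ) = (ρ - (2/11))*(rational part) = 29*ρ/5 - 7/6.
Simple pole: residue = g(a) at a = 2/11, which is -37/330.
List the singular points by increasing real part (a conjugate pair: the negative imaginary part first).

Radius of convergence at 0: 2/11.
At 2/11: a pole of order 1; residue -37/330.
At 1/2: an algebraic (square-root) branch point.


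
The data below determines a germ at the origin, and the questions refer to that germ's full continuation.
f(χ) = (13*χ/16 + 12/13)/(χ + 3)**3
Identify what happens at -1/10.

The point is a regular point.

Denominator factors: χ + 3 = 29/10 at χ = -1/10 — none vanishes.
So the germ continues analytically to -1/10.


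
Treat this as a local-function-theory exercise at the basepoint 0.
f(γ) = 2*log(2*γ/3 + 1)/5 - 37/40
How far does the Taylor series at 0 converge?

The radius of convergence is 3/2.

Branch term (2/5)*log(1 - γ/(-3/2)): its argument vanishes at γ = -3/2, a logarithmic branch point, modulus 3/2.
The radius of convergence is the smallest modulus among the singular points: 3/2.


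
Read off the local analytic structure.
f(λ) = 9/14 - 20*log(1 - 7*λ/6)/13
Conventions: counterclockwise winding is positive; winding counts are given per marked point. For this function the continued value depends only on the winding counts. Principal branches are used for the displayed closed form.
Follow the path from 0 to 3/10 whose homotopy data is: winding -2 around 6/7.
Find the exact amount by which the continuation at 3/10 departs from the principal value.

The rational part is single-valued and drops out of the difference; each branch term changes only by its own monodromy.
(-20/13)*log(1 - λ/(6/7)): each positive loop around 6/7 adds 2*pi*i to the log, so winding -2 contributes (-20/13)*(-2)*2*pi*i = (80/13)*pi*i.
Summing the contributions at λ = 3/10 gives (80/13)*pi*i.

Continued minus principal equals (80/13)*pi*i.


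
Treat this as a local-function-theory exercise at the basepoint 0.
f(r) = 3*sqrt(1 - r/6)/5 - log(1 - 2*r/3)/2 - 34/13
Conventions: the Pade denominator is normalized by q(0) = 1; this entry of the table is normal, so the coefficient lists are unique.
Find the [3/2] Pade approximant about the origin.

The Pade approximant has numerator coefficients [-131/65, 4378838419/2251579980, -45213326447/108075839040, 189243163/299286938880]; denominator coefficients [1, -4759403/5773282, 80795729/554235072].

Taylor coefficients needed (expand at 0): a_0 = -131/65, a_1 = 17/60, a_2 = 157/1440, a_3 = 2551/51840, a_4 = 4093/165888, a_5 = 131051/9953280.
Write the denominator as Q(r) = 1 + q1*r + q2*r^2. Requiring Q*f - P = O(r^6) with deg P <= 3 kills the coefficients of r^4..r^5 in Q*f:
  r^4: a_4 + q1*a_3 + q2*a_2 = 0, i.e. 4093/165888 + (2551/51840)*q1 + (157/1440)*q2 = 0.
  r^5: a_5 + q1*a_4 + q2*a_3 = 0, i.e. 131051/9953280 + (4093/165888)*q1 + (2551/51840)*q2 = 0.
Solving this linear system: q1 = -4759403/5773282, q2 = 80795729/554235072.
The numerator is Q*f truncated at degree 3: P0 = a_0 = -131/65; P1 = a_1 + q1*a_0 = 4378838419/2251579980; P2 = a_2 + q1*a_1 + q2*a_0 = -45213326447/108075839040; P3 = a_3 + q1*a_2 + q2*a_1 = 189243163/299286938880.


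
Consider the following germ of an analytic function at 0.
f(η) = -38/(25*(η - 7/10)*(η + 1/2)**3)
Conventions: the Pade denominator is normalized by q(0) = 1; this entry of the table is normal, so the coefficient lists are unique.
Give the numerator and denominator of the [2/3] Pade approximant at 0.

Taylor coefficients needed (expand at 0): a_0 = 608/35, a_1 = -19456/245, a_2 = 520448/1715, a_3 = -2295808/2401, a_4 = 47112704/16807, a_5 = -4511301632/588245.
Write the denominator as Q(η) = 1 + q1*η + q2*η^2 + q3*η^3. Requiring Q*f - P = O(η^6) with deg P <= 2 kills the coefficients of η^3..η^5 in Q*f:
  η^3: a_3 + q1*a_2 + q2*a_1 + q3*a_0 = 0, i.e. -2295808/2401 + (520448/1715)*q1 + (-19456/245)*q2 + (608/35)*q3 = 0.
  η^4: a_4 + q1*a_3 + q2*a_2 + q3*a_1 = 0, i.e. 47112704/16807 + (-2295808/2401)*q1 + (520448/1715)*q2 + (-19456/245)*q3 = 0.
  η^5: a_5 + q1*a_4 + q2*a_3 + q3*a_2 = 0, i.e. -4511301632/588245 + (47112704/16807)*q1 + (-2295808/2401)*q2 + (520448/1715)*q3 = 0.
Solving this linear system: q1 = 1224/329, q2 = 198/329, q3 = -2368/329.
The numerator is Q*f truncated at degree 2: P0 = a_0 = 608/35; P1 = a_1 + q1*a_0 = -4864/329; P2 = a_2 + q1*a_1 + q2*a_0 = 6080/329.

The Pade approximant has numerator coefficients [608/35, -4864/329, 6080/329]; denominator coefficients [1, 1224/329, 198/329, -2368/329].


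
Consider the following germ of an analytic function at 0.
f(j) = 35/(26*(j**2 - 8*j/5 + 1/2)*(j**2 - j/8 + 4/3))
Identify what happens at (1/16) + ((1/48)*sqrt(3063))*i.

The denominator factor j**2 - j/8 + 4/3 vanishes at (1/16) + ((1/48)*sqrt(3063))*i and appears to the power 1; the numerator there equals 35/26, nonzero, and no other factor vanishes.
Hence a pole whose order is the multiplicity, 1.

The point is a pole of order 1.


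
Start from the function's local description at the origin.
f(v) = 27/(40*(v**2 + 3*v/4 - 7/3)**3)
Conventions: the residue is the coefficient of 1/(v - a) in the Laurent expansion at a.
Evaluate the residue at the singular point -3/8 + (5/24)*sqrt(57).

The factor v**2 + 3*v/4 - 7/3 splits as (v - a)(v - a') with a = -3/8 + (5/24)*sqrt(57), a' = -3/8 - (5/24)*sqrt(57). At the order-3 pole a set g(v) = (v - a)^3*f(v) = [27/40] / (v - a')^3.
Order-3 pole: residue = g''(a)/2; g''(-3/8 + (5/24)*sqrt(57)) = (373248/107171875)*sqrt(57), so the residue is (186624/107171875)*sqrt(57).

The residue is (186624/107171875)*sqrt(57).


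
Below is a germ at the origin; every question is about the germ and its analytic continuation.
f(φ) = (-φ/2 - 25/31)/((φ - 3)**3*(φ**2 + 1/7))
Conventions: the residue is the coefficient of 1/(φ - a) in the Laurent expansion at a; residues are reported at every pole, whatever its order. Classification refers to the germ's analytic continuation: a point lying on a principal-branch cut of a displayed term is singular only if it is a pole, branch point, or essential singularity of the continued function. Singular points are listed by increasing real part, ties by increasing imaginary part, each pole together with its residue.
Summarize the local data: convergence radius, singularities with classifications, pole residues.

Radius of convergence at 0: (1/7)*sqrt(7).
At -((1/7)*sqrt(7))*i: a pole of order 1; residue (183505/8126464) + ((100051/8126464)*sqrt(7))*i.
At ((1/7)*sqrt(7))*i: a pole of order 1; residue (183505/8126464) - ((100051/8126464)*sqrt(7))*i.
At 3: a pole of order 3; residue -183505/4063232.

Denominator factor (φ**2 + 1/7): discriminant -4/7, complex-conjugate roots ((1/7)*sqrt(7))*i and -((1/7)*sqrt(7))*i; poles of order 1, moduli (1/7)*sqrt(7) and (1/7)*sqrt(7).
Denominator factor (φ - 3)^3: pole of order 3 at 3, modulus 3.
The radius of convergence is the smallest modulus among the singular points: (1/7)*sqrt(7).
The factor φ**2 + 1/7 splits as (φ - a)(φ - a') with a = -((1/7)*sqrt(7))*i, a' = ((1/7)*sqrt(7))*i. At the order-1 pole a set g(φ) = (φ - a)*f(φ) = [(-φ/2 - 25/31)/(φ - 3)**3] / (φ - a').
Simple pole: residue = g(a) at a = -((1/7)*sqrt(7))*i, which is (183505/8126464) + ((100051/8126464)*sqrt(7))*i.
The factor φ**2 + 1/7 splits as (φ - a)(φ - a') with a = ((1/7)*sqrt(7))*i, a' = -((1/7)*sqrt(7))*i. At the order-1 pole a set g(φ) = (φ - a)*f(φ) = [(-φ/2 - 25/31)/(φ - 3)**3] / (φ - a').
Simple pole: residue = g(a) at a = ((1/7)*sqrt(7))*i, which is (183505/8126464) - ((100051/8126464)*sqrt(7))*i.
At the order-3 pole 3 set g(φ) = (φ - (3))^3*f(φ) = (-φ/2 - 25/31)/(φ**2 + 1/7).
Order-3 pole: residue = g''(a)/2; g''(3) = -183505/2031616, so the residue is -183505/4063232.
List the singular points by increasing real part (a conjugate pair: the negative imaginary part first).


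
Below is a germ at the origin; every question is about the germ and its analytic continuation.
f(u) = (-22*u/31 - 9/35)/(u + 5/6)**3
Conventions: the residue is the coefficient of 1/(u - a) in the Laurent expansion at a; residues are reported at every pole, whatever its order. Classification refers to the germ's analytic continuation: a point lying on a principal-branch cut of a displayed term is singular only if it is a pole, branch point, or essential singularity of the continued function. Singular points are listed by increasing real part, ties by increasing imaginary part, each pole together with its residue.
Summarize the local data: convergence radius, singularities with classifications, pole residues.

Denominator factor (u + 5/6)^3: pole of order 3 at -5/6, modulus 5/6.
The radius of convergence is the smallest modulus among the singular points: 5/6.
At the order-3 pole -5/6 set g(u) = (u - (-5/6))^3*f(u) = -22*u/31 - 9/35.
Order-3 pole: residue = g''(a)/2; g''(-5/6) = 0, so the residue is 0.

Radius of convergence at 0: 5/6.
At -5/6: a pole of order 3; residue 0.


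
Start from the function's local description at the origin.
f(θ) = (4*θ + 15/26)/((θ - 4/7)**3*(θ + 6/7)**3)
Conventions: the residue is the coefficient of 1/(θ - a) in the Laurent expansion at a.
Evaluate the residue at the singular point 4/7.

The residue is 7203/1300000.

At the order-3 pole 4/7 set g(θ) = (θ - (4/7))^3*f(θ) = (4*θ + 15/26)/(θ + 6/7)**3.
Order-3 pole: residue = g''(a)/2; g''(4/7) = 7203/650000, so the residue is 7203/1300000.


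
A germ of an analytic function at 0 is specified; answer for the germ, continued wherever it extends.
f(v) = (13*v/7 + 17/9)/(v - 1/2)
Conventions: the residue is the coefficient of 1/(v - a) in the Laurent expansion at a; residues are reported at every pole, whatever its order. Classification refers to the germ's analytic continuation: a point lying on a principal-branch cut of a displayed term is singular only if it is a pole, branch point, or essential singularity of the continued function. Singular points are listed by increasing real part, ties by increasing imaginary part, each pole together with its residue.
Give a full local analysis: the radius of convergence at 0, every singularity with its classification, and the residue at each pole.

Radius of convergence at 0: 1/2.
At 1/2: a pole of order 1; residue 355/126.

Denominator factor (v - 1/2): pole of order 1 at 1/2, modulus 1/2.
The radius of convergence is the smallest modulus among the singular points: 1/2.
At the order-1 pole 1/2 set g(v) = (v - (1/2))*f(v) = 13*v/7 + 17/9.
Simple pole: residue = g(a) at a = 1/2, which is 355/126.


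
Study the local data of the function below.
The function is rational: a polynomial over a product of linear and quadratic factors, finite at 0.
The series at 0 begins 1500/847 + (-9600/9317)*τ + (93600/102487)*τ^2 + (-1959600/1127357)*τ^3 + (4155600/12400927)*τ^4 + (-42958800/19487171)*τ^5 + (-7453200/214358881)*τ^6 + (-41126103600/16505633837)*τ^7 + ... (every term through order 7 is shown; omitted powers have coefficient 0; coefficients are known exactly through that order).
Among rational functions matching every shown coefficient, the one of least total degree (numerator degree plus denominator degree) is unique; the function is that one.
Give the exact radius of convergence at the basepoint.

The radius of convergence is 1.

No rational of total degree below 4 reproduces all 8 coefficients; solving the [1/3] Pade equations on them gives f(τ) = (15/7 - 3*τ)/((τ - 11/10)**2*(τ + 1)), whose expansion matches every shown term.
Denominator factor (τ - 11/10)^2: pole of order 2 at 11/10, modulus 11/10.
Denominator factor (τ + 1): pole of order 1 at -1, modulus 1.
The radius of convergence is the smallest modulus among the singular points: 1.


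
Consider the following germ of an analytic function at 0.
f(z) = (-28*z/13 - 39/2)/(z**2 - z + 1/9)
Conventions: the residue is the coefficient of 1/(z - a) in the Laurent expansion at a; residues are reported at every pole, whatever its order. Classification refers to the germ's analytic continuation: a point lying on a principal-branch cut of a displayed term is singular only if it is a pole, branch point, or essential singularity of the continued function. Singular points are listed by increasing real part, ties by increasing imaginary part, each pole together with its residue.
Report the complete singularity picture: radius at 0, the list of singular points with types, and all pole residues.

Radius of convergence at 0: 1/2 - (1/6)*sqrt(5).
At 1/2 - (1/6)*sqrt(5): a pole of order 1; residue -14/13 + (321/26)*sqrt(5).
At 1/2 + (1/6)*sqrt(5): a pole of order 1; residue -14/13 - (321/26)*sqrt(5).

Denominator factor (z**2 - z + 1/9): discriminant 5/9, real irrational roots 1/2 + (1/6)*sqrt(5) and 1/2 - (1/6)*sqrt(5); poles of order 1, moduli 1/2 + (1/6)*sqrt(5) and 1/2 - (1/6)*sqrt(5).
The radius of convergence is the smallest modulus among the singular points: 1/2 - (1/6)*sqrt(5).
The factor z**2 - z + 1/9 splits as (z - a)(z - a') with a = 1/2 - (1/6)*sqrt(5), a' = 1/2 + (1/6)*sqrt(5). At the order-1 pole a set g(z) = (z - a)*f(z) = [-28*z/13 - 39/2] / (z - a').
Simple pole: residue = g(a) at a = 1/2 - (1/6)*sqrt(5), which is -14/13 + (321/26)*sqrt(5).
The factor z**2 - z + 1/9 splits as (z - a)(z - a') with a = 1/2 + (1/6)*sqrt(5), a' = 1/2 - (1/6)*sqrt(5). At the order-1 pole a set g(z) = (z - a)*f(z) = [-28*z/13 - 39/2] / (z - a').
Simple pole: residue = g(a) at a = 1/2 + (1/6)*sqrt(5), which is -14/13 - (321/26)*sqrt(5).
List the singular points by increasing real part (a conjugate pair: the negative imaginary part first).


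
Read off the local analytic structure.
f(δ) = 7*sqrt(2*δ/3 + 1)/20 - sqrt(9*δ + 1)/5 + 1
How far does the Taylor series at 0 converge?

Branch term (7/20)*sqrt(1 - δ/(-3/2)): its argument vanishes at δ = -3/2, a square-root branch point, modulus 3/2.
Branch term (-1/5)*sqrt(1 - δ/(-1/9)): its argument vanishes at δ = -1/9, a square-root branch point, modulus 1/9.
The radius of convergence is the smallest modulus among the singular points: 1/9.

The radius of convergence is 1/9.


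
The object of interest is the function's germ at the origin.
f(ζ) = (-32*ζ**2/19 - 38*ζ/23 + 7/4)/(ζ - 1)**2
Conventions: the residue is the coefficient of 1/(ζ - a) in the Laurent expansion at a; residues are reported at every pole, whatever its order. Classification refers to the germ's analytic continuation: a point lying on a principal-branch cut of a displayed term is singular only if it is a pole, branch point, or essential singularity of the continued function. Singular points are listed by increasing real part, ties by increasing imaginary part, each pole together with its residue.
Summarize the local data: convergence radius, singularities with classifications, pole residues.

Radius of convergence at 0: 1.
At 1: a pole of order 2; residue -2194/437.

Denominator factor (ζ - 1)^2: pole of order 2 at 1, modulus 1.
The radius of convergence is the smallest modulus among the singular points: 1.
At the order-2 pole 1 set g(ζ) = (ζ - (1))^2*f(ζ) = -32*ζ**2/19 - 38*ζ/23 + 7/4.
Order-2 pole: residue = g'(a); g'(1) = -2194/437, so the residue is -2194/437.


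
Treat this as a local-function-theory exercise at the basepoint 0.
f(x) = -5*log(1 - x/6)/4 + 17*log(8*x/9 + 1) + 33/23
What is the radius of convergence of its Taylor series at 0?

Branch term (-5/4)*log(1 - x/(6)): its argument vanishes at x = 6, a logarithmic branch point, modulus 6.
Branch term (17)*log(1 - x/(-9/8)): its argument vanishes at x = -9/8, a logarithmic branch point, modulus 9/8.
The radius of convergence is the smallest modulus among the singular points: 9/8.

The radius of convergence is 9/8.


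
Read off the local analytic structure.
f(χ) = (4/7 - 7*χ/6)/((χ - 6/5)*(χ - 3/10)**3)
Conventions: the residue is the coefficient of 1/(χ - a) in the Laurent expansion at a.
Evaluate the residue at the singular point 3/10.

The residue is 5800/5103.

At the order-3 pole 3/10 set g(χ) = (χ - (3/10))^3*f(χ) = (4/7 - 7*χ/6)/(χ - 6/5).
Order-3 pole: residue = g''(a)/2; g''(3/10) = 11600/5103, so the residue is 5800/5103.


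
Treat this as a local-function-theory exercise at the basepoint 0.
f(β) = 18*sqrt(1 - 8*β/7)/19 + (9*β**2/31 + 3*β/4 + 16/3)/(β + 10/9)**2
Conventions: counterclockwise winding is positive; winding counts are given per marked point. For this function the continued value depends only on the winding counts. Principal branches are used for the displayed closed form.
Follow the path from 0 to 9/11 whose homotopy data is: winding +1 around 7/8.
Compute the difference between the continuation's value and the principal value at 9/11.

The rational part is single-valued and drops out of the difference; each branch term changes only by its own monodromy.
(18/19)*sqrt(1 - β/(7/8)): winding +1 is odd, the square root flips sign, contributing -2*(18/19)*sqrt(1 - (9/11)/(7/8)) = -2*(18/19)*sqrt(5/77) = -(36/1463)*sqrt(385).
Summing the contributions at β = 9/11 gives -(36/1463)*sqrt(385).

Continued minus principal equals -(36/1463)*sqrt(385).


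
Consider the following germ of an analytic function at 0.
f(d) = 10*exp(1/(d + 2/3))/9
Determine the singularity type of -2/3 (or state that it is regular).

The exponent 1/(d - (-2/3)) has a pole at -2/3, so exp(1/(d - (-2/3))) takes every nonzero value near it: an essential singularity (not a pole of any order).

The point is an essential singularity.


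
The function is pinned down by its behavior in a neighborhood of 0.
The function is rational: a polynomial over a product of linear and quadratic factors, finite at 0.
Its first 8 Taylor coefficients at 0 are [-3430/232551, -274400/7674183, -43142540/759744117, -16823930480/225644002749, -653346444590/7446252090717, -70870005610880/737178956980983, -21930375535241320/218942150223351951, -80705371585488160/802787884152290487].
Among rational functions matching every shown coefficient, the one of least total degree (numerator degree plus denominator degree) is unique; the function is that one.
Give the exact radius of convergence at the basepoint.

The radius of convergence is 9/7.

No rational of total degree below 4 reproduces all 8 coefficients; solving the [0/4] Pade equations on them gives f(v) = -10/(29*(v - 11)*(v - 9/7)**3), whose expansion matches every shown term.
Denominator factor (v - 11): pole of order 1 at 11, modulus 11.
Denominator factor (v - 9/7)^3: pole of order 3 at 9/7, modulus 9/7.
The radius of convergence is the smallest modulus among the singular points: 9/7.


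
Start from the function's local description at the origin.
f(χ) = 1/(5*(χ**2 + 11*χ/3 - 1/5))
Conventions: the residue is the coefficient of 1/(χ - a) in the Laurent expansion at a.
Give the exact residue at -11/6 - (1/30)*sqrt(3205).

The factor χ**2 + 11*χ/3 - 1/5 splits as (χ - a)(χ - a') with a = -11/6 - (1/30)*sqrt(3205), a' = -11/6 + (1/30)*sqrt(3205). At the order-1 pole a set g(χ) = (χ - a)*f(χ) = [1/5] / (χ - a').
Simple pole: residue = g(a) at a = -11/6 - (1/30)*sqrt(3205), which is -(3/3205)*sqrt(3205).

The residue is -(3/3205)*sqrt(3205).


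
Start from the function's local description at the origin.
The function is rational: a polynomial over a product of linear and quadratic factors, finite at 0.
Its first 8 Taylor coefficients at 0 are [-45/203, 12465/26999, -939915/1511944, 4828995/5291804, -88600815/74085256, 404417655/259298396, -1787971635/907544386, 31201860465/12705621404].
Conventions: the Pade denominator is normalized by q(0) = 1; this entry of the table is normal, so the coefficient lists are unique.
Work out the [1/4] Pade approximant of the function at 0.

The Pade approximant has numerator coefficients [-45/203, 698550687/3010984207]; denominator coefficients [1, 820988794/792364265, -4097673717/6338914120, -858504321/6338914120, 20339608689/50711312960].

Taylor coefficients needed (read off): a_0 = -45/203, a_1 = 12465/26999, a_2 = -939915/1511944, a_3 = 4828995/5291804, a_4 = -88600815/74085256, a_5 = 404417655/259298396.
Write the denominator as Q(μ) = 1 + q1*μ + q2*μ^2 + q3*μ^3 + q4*μ^4. Requiring Q*f - P = O(μ^6) with deg P <= 1 kills the coefficients of μ^2..μ^5 in Q*f:
  μ^2: a_2 + q1*a_1 + q2*a_0 = 0, i.e. -939915/1511944 + (12465/26999)*q1 + (-45/203)*q2 = 0.
  μ^3: a_3 + q1*a_2 + q2*a_1 + q3*a_0 = 0, i.e. 4828995/5291804 + (-939915/1511944)*q1 + (12465/26999)*q2 + (-45/203)*q3 = 0.
  μ^4: a_4 + q1*a_3 + q2*a_2 + q3*a_1 + q4*a_0 = 0, i.e. -88600815/74085256 + (4828995/5291804)*q1 + (-939915/1511944)*q2 + (12465/26999)*q3 + (-45/203)*q4 = 0.
  μ^5: a_5 + q1*a_4 + q2*a_3 + q3*a_2 + q4*a_1 = 0, i.e. 404417655/259298396 + (-88600815/74085256)*q1 + (4828995/5291804)*q2 + (-939915/1511944)*q3 + (12465/26999)*q4 = 0.
Solving this linear system: q1 = 820988794/792364265, q2 = -4097673717/6338914120, q3 = -858504321/6338914120, q4 = 20339608689/50711312960.
The numerator is Q*f truncated at degree 1: P0 = a_0 = -45/203; P1 = a_1 + q1*a_0 = 698550687/3010984207.


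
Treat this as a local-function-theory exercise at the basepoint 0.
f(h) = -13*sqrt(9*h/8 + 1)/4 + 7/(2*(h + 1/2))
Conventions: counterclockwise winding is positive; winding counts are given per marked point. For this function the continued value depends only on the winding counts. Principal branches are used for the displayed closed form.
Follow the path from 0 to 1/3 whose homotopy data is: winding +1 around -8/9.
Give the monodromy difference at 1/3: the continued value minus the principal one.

The rational part is single-valued and drops out of the difference; each branch term changes only by its own monodromy.
(-13/4)*sqrt(1 - h/(-8/9)): winding +1 is odd, the square root flips sign, contributing -2*(-13/4)*sqrt(1 - (1/3)/(-8/9)) = -2*(-13/4)*sqrt(11/8) = (13/8)*sqrt(22).
Summing the contributions at h = 1/3 gives (13/8)*sqrt(22).

Continued minus principal equals (13/8)*sqrt(22).


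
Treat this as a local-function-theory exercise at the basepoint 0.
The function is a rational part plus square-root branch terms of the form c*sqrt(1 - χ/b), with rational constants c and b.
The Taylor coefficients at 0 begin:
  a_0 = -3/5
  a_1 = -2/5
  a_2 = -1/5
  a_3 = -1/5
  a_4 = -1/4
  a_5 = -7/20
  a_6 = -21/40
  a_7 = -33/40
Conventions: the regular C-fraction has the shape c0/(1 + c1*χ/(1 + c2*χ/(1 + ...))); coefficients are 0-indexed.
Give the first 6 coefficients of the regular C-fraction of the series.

The regular C-fraction coefficients are [-3/5, -2/3, 1/6, 3/2, -5/2, -1/10].

Taylor coefficients (read off): a_0 = -3/5, a_1 = -2/5, a_2 = -1/5, a_3 = -1/5, a_4 = -1/4, a_5 = -7/20.
c0 = a_0 = -3/5. Peel one level at a time: if S = 1 + c*χ/S' with S'(0) = 1, then c is the χ-coefficient of S and S' = c*χ/(S - 1).
S_1 = c0/f = 1 + (-2/3)*χ + (1/9)*χ^2 + ...; c1 = -2/3.
S_2 = c1*χ/(S_1 - 1) = 1 + (1/6)*χ + (-1/4)*χ^2 + ...; c2 = 1/6.
S_3 = c2*χ/(S_2 - 1) = 1 + (3/2)*χ + (15/4)*χ^2 + ...; c3 = 3/2.
S_4 = c3*χ/(S_3 - 1) = 1 + (-5/2)*χ + (-1/4)*χ^2 + ...; c4 = -5/2.
S_5 = c4*χ/(S_4 - 1) = 1 + (-1/10)*χ + ...; c5 = -1/10.


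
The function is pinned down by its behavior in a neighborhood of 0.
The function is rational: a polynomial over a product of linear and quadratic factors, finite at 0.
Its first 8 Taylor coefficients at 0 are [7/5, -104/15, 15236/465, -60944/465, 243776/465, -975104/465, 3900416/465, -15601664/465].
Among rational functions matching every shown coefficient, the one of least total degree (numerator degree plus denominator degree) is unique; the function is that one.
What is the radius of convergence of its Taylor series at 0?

The radius of convergence is 1/4.

No rational of total degree below 3 reproduces all 8 coefficients; solving the [2/1] Pade equations on them gives f(u) = (39*u**2/31 - u/3 + 7/20)/(u + 1/4), whose expansion matches every shown term.
Denominator factor (u + 1/4): pole of order 1 at -1/4, modulus 1/4.
The radius of convergence is the smallest modulus among the singular points: 1/4.


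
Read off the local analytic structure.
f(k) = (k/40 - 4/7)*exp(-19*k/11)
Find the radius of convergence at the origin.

The radius of convergence is infinite.

The factor exp(-19*k/11) is entire and contributes no finite singular point.
The polynomial part has no poles.
No finite singular points: the Taylor series at 0 converges everywhere.


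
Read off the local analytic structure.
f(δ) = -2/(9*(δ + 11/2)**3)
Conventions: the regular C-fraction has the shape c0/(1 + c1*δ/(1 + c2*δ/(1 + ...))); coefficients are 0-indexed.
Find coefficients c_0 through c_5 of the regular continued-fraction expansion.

The regular C-fraction coefficients are [-16/11979, 6/11, -2/11, 4/33, -1/33, 1/11].

Taylor coefficients (expand at 0): a_0 = -16/11979, a_1 = 32/43923, a_2 = -128/483153, a_3 = 1280/15944049, a_4 = -1280/58461513, a_5 = 3584/643076643.
c0 = a_0 = -16/11979. Peel one level at a time: if S = 1 + c*δ/S' with S'(0) = 1, then c is the δ-coefficient of S and S' = c*δ/(S - 1).
S_1 = c0/f = 1 + (6/11)*δ + (12/121)*δ^2 + ...; c1 = 6/11.
S_2 = c1*δ/(S_1 - 1) = 1 + (-2/11)*δ + (8/363)*δ^2 + ...; c2 = -2/11.
S_3 = c2*δ/(S_2 - 1) = 1 + (4/33)*δ + (4/1089)*δ^2 + ...; c3 = 4/33.
S_4 = c3*δ/(S_3 - 1) = 1 + (-1/33)*δ + (1/363)*δ^2 + ...; c4 = -1/33.
S_5 = c4*δ/(S_4 - 1) = 1 + (1/11)*δ + ...; c5 = 1/11.


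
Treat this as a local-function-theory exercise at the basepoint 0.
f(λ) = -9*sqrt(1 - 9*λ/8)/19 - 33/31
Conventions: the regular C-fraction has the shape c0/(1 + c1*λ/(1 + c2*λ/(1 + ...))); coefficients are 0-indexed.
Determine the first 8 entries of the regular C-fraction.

The regular C-fraction coefficients are [-906/589, 837/4832, -549/1208, -1359/7808, -3033/7808, -549/2696, -1935/5392, -3033/13760].

Taylor coefficients (expand at 0): a_0 = -906/589, a_1 = 81/304, a_2 = 729/9728, a_3 = 6561/155648, a_4 = 295245/9961472, a_5 = 3720087/159383552, a_6 = 100442349/5100273664, a_7 = 1420541793/81604378624.
c0 = a_0 = -906/589. Peel one level at a time: if S = 1 + c*λ/S' with S'(0) = 1, then c is the λ-coefficient of S and S' = c*λ/(S - 1).
S_1 = c0/f = 1 + (837/4832)*λ + (459513/5837056)*λ^2 + ...; c1 = 837/4832.
S_2 = c1*λ/(S_1 - 1) = 1 + (-549/1208)*λ + (-81/1024)*λ^2 + ...; c2 = -549/1208.
S_3 = c2*λ/(S_2 - 1) = 1 + (-1359/7808)*λ + (-4121847/60964864)*λ^2 + ...; c3 = -1359/7808.
S_4 = c3*λ/(S_3 - 1) = 1 + (-3033/7808)*λ + (-81/1024)*λ^2 + ...; c4 = -3033/7808.
S_5 = c4*λ/(S_4 - 1) = 1 + (-549/2696)*λ + (-1062315/14536832)*λ^2 + ...; c5 = -549/2696.
S_6 = c5*λ/(S_5 - 1) = 1 + (-1935/5392)*λ + (-81/1024)*λ^2 + ...; c6 = -1935/5392.
S_7 = c6*λ/(S_6 - 1) = 1 + (-3033/13760)*λ + ...; c7 = -3033/13760.


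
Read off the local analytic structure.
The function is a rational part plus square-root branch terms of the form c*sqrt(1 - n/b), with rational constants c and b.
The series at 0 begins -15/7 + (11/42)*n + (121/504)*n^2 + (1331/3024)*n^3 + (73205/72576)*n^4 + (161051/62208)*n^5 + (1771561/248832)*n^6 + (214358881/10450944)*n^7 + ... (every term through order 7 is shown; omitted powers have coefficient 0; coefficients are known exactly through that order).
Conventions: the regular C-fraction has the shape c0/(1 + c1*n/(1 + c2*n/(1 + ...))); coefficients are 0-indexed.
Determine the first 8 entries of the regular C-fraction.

Taylor coefficients (read off): a_0 = -15/7, a_1 = 11/42, a_2 = 121/504, a_3 = 1331/3024, a_4 = 73205/72576, a_5 = 161051/62208, a_6 = 1771561/248832, a_7 = 214358881/10450944.
c0 = a_0 = -15/7. Peel one level at a time: if S = 1 + c*n/S' with S'(0) = 1, then c is the n-coefficient of S and S' = c*n/(S - 1).
S_1 = c0/f = 1 + (11/90)*n + (2057/16200)*n^2 + ...; c1 = 11/90.
S_2 = c1*n/(S_1 - 1) = 1 + (-187/180)*n + (-121/144)*n^2 + ...; c2 = -187/180.
S_3 = c2*n/(S_2 - 1) = 1 + (-55/68)*n + (-11495/13872)*n^2 + ...; c3 = -55/68.
S_4 = c3*n/(S_3 - 1) = 1 + (-209/204)*n + (-121/144)*n^2 + ...; c4 = -209/204.
S_5 = c4*n/(S_4 - 1) = 1 + (-187/228)*n + (-14399/17328)*n^2 + ...; c5 = -187/228.
S_6 = c5*n/(S_5 - 1) = 1 + (-77/76)*n + (-121/144)*n^2 + ...; c6 = -77/76.
S_7 = c6*n/(S_6 - 1) = 1 + (-209/252)*n + ...; c7 = -209/252.

The regular C-fraction coefficients are [-15/7, 11/90, -187/180, -55/68, -209/204, -187/228, -77/76, -209/252].


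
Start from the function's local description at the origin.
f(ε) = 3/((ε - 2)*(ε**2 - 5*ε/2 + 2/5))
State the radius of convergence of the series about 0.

The radius of convergence is 5/4 - (1/20)*sqrt(465).

Denominator factor (ε**2 - 5*ε/2 + 2/5): discriminant 93/20, real irrational roots 5/4 + (1/20)*sqrt(465) and 5/4 - (1/20)*sqrt(465); poles of order 1, moduli 5/4 + (1/20)*sqrt(465) and 5/4 - (1/20)*sqrt(465).
Denominator factor (ε - 2): pole of order 1 at 2, modulus 2.
The radius of convergence is the smallest modulus among the singular points: 5/4 - (1/20)*sqrt(465).


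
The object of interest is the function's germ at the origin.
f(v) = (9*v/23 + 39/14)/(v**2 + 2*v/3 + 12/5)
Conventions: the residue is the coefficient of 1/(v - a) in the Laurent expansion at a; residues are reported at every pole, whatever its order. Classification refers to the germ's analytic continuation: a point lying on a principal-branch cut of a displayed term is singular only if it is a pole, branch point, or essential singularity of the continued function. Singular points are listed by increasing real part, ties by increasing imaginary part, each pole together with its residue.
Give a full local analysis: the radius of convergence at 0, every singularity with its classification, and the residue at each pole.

Denominator factor (v**2 + 2*v/3 + 12/5): discriminant -412/45, complex-conjugate roots (-1/3) + ((1/15)*sqrt(515))*i and (-1/3) - ((1/15)*sqrt(515))*i; poles of order 1, moduli (2/5)*sqrt(15) and (2/5)*sqrt(15).
The radius of convergence is the smallest modulus among the singular points: (2/5)*sqrt(15).
The factor v**2 + 2*v/3 + 12/5 splits as (v - a)(v - a') with a = (-1/3) - ((1/15)*sqrt(515))*i, a' = (-1/3) + ((1/15)*sqrt(515))*i. At the order-1 pole a set g(v) = (v - a)*f(v) = [9*v/23 + 39/14] / (v - a').
Simple pole: residue = g(a) at a = (-1/3) - ((1/15)*sqrt(515))*i, which is (9/46) + ((2565/66332)*sqrt(515))*i.
The factor v**2 + 2*v/3 + 12/5 splits as (v - a)(v - a') with a = (-1/3) + ((1/15)*sqrt(515))*i, a' = (-1/3) - ((1/15)*sqrt(515))*i. At the order-1 pole a set g(v) = (v - a)*f(v) = [9*v/23 + 39/14] / (v - a').
Simple pole: residue = g(a) at a = (-1/3) + ((1/15)*sqrt(515))*i, which is (9/46) - ((2565/66332)*sqrt(515))*i.
List the singular points by increasing real part (a conjugate pair: the negative imaginary part first).

Radius of convergence at 0: (2/5)*sqrt(15).
At (-1/3) - ((1/15)*sqrt(515))*i: a pole of order 1; residue (9/46) + ((2565/66332)*sqrt(515))*i.
At (-1/3) + ((1/15)*sqrt(515))*i: a pole of order 1; residue (9/46) - ((2565/66332)*sqrt(515))*i.


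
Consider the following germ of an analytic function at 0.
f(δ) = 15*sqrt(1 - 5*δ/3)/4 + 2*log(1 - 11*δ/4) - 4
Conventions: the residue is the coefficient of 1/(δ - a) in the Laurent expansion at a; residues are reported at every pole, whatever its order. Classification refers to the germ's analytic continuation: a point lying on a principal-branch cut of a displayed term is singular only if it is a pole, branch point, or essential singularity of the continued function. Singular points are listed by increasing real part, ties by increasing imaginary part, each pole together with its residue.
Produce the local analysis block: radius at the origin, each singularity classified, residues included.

Radius of convergence at 0: 4/11.
At 4/11: a logarithmic branch point.
At 3/5: an algebraic (square-root) branch point.

Branch term (2)*log(1 - δ/(4/11)): its argument vanishes at δ = 4/11, a logarithmic branch point, modulus 4/11.
Branch term (15/4)*sqrt(1 - δ/(3/5)): its argument vanishes at δ = 3/5, a square-root branch point, modulus 3/5.
The radius of convergence is the smallest modulus among the singular points: 4/11.
List the singular points by increasing real part (a conjugate pair: the negative imaginary part first).
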